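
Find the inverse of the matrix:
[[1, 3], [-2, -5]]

For [[a,b],[c,d]], inverse = (1/det)·[[d,-b],[-c,a]]
det = (1)(-5) - (3)(-2) = -5 - -6 = 1
Inverse = [[-5, -3], [2, 1]]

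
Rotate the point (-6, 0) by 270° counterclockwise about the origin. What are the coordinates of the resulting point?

Rotation matrix for 270°: [[cos 270°, -sin 270°], [sin 270°, cos 270°]] = [[0, 1], [-1, 0]]
[[0, 1], [-1, 0]] × [-6, 0]ᵀ = [0, 6]ᵀ
Result: (0, 6)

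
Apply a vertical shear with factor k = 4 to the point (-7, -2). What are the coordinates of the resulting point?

Shear matrix for vertical shear with factor k = 4:
[[1, 0], [4, 1]]
Result: (-7, -2) → (-7, -30)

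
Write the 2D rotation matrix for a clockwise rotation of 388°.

Rotation matrix formula: [[cos θ, -sin θ], [sin θ, cos θ]]
A clockwise rotation by 388° is equivalent to a counterclockwise rotation by -388°.
For θ = -388°:
cos(-388°) = 0.8829
sin(-388°) = -0.4695
Result: [[0.8829, 0.4695], [-0.4695, 0.8829]]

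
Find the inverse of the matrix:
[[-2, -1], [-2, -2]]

For [[a,b],[c,d]], inverse = (1/det)·[[d,-b],[-c,a]]
det = (-2)(-2) - (-1)(-2) = 4 - 2 = 2
Inverse = (1/2)·[[-2, 1], [2, -2]]
= [[-1, 1/2], [1, -1]]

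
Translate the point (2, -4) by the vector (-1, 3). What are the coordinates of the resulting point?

Translation by (-1, 3) (homogeneous matrix [[1, 0, -1], [0, 1, 3], [0, 0, 1]]):
x' = 2 + -1 = 1
y' = -4 + 3 = -1
Result: (1, -1)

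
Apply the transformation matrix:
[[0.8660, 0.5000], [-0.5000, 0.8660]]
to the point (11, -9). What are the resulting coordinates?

Matrix multiplication:
[[0.8660, 0.5000], [-0.5000, 0.8660]] × [11, -9]ᵀ
= [(0.8660)(11) + (0.5000)(-9), (-0.5000)(11) + (0.8660)(-9)]ᵀ
= [5.0260, -13.2940]ᵀ
Result: (5.0260, -13.2940)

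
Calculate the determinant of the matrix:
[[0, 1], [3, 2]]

For a 2×2 matrix [[a, b], [c, d]], det = ad - bc
det = (0)(2) - (1)(3) = 0 - 3 = -3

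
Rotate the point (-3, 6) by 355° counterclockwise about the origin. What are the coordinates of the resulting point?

Rotation matrix for 355°: [[cos 355°, -sin 355°], [sin 355°, cos 355°]] ≈ [[0.996195, 0.087156], [-0.087156, 0.996195]]
[[0.996195, 0.087156], [-0.087156, 0.996195]] × [-3, 6]ᵀ ≈ [-2.4656, 6.2386]ᵀ
Result: (-2.4656, 6.2386)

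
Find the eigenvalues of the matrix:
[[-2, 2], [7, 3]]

Characteristic equation: det(A - λI) = 0
λ² - (trace)λ + (det) = 0
trace = -2 + 3 = 1, det = (-2)(3) - (2)(7) = -20
λ² - (1)λ + (-20) = 0
λ = (1 ± √((1)² - 4·(-20))) / 2 = (1 ± √81) / 2
Solving: λ = -4, 5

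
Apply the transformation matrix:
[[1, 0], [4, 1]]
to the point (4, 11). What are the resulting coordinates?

Matrix multiplication:
[[1, 0], [4, 1]] × [4, 11]ᵀ
= [(1)(4) + (0)(11), (4)(4) + (1)(11)]ᵀ
= [4, 27]ᵀ
Result: (4, 27)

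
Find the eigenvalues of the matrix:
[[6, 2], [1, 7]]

Characteristic equation: det(A - λI) = 0
λ² - (trace)λ + (det) = 0
trace = 6 + 7 = 13, det = (6)(7) - (2)(1) = 40
λ² - (13)λ + (40) = 0
λ = (13 ± √((13)² - 4·(40))) / 2 = (13 ± √9) / 2
Solving: λ = 5, 8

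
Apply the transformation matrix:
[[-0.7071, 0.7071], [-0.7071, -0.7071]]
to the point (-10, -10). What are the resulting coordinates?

Matrix multiplication:
[[-0.7071, 0.7071], [-0.7071, -0.7071]] × [-10, -10]ᵀ
= [(-0.7071)(-10) + (0.7071)(-10), (-0.7071)(-10) + (-0.7071)(-10)]ᵀ
= [0, 14.1420]ᵀ
Result: (0, 14.1420)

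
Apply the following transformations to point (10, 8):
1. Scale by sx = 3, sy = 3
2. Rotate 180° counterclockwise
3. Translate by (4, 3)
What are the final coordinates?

Step 1: Scale → (30, 24)
Step 2: Rotate 180° → (-30, -24)
Step 3: Translate → (-26, -21)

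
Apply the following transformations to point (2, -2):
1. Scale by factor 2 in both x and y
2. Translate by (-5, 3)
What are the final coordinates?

Step 1: Scale (2, -2) by 2 → (4, -4)
Step 2: Translate by (-5, 3) → (-1, -1)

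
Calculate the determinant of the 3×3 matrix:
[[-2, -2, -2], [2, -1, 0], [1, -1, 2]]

Expansion along first row:
det = -2·det([[-1,0],[-1,2]]) - -2·det([[2,0],[1,2]]) + -2·det([[2,-1],[1,-1]])
    = -2·(-1·2 - 0·-1) - -2·(2·2 - 0·1) + -2·(2·-1 - -1·1)
    = -2·-2 - -2·4 + -2·-1
    = 4 + 8 + 2 = 14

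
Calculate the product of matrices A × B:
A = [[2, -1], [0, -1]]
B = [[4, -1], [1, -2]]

Matrix multiplication:
C[0][0] = 2×4 + -1×1 = 7
C[0][1] = 2×-1 + -1×-2 = 0
C[1][0] = 0×4 + -1×1 = -1
C[1][1] = 0×-1 + -1×-2 = 2
Result: [[7, 0], [-1, 2]]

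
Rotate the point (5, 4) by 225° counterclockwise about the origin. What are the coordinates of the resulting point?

Rotation matrix for 225°: [[cos 225°, -sin 225°], [sin 225°, cos 225°]] ≈ [[-0.707107, 0.707107], [-0.707107, -0.707107]]
[[-0.707107, 0.707107], [-0.707107, -0.707107]] × [5, 4]ᵀ ≈ [-0.7071, -6.3640]ᵀ
Result: (-0.7071, -6.3640)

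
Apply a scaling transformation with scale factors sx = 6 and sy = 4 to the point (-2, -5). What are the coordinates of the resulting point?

Scaling matrix:
[[6, 0], [0, 4]]
Result: (-2 × 6, -5 × 4) = (-12, -20)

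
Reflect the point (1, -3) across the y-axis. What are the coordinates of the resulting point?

Reflection across y-axis: (1, -3) → (-1, -3)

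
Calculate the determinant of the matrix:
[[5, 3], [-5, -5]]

For a 2×2 matrix [[a, b], [c, d]], det = ad - bc
det = (5)(-5) - (3)(-5) = -25 - -15 = -10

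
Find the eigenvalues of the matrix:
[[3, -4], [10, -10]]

Characteristic equation: det(A - λI) = 0
λ² - (trace)λ + (det) = 0
trace = 3 + -10 = -7, det = (3)(-10) - (-4)(10) = 10
λ² - (-7)λ + (10) = 0
λ = (-7 ± √((-7)² - 4·(10))) / 2 = (-7 ± √9) / 2
Solving: λ = -5, -2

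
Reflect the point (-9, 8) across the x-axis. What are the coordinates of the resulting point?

Reflection across x-axis: (-9, 8) → (-9, -8)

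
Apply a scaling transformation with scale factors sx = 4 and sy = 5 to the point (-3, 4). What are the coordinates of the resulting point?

Scaling matrix:
[[4, 0], [0, 5]]
Result: (-3 × 4, 4 × 5) = (-12, 20)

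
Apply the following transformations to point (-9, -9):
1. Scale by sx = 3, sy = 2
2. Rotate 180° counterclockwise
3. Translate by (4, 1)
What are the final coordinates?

Step 1: Scale → (-27, -18)
Step 2: Rotate 180° → (27, 18)
Step 3: Translate → (31, 19)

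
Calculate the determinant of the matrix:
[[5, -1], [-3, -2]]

For a 2×2 matrix [[a, b], [c, d]], det = ad - bc
det = (5)(-2) - (-1)(-3) = -10 - 3 = -13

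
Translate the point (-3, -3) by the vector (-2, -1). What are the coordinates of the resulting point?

Translation by (-2, -1) (homogeneous matrix [[1, 0, -2], [0, 1, -1], [0, 0, 1]]):
x' = -3 + -2 = -5
y' = -3 + -1 = -4
Result: (-5, -4)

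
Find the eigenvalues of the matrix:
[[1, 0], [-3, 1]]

Characteristic equation: det(A - λI) = 0
λ² - (trace)λ + (det) = 0
trace = 1 + 1 = 2, det = (1)(1) - (0)(-3) = 1
λ² - (2)λ + (1) = 0
λ = (2 ± √((2)² - 4·(1))) / 2 = (2 ± √0) / 2
Solving: λ = 1, 1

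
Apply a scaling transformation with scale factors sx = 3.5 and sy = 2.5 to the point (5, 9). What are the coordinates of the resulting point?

Scaling matrix:
[[3.50, 0], [0, 2.50]]
Result: (5 × 3.5, 9 × 2.5) = (17.5, 22.5)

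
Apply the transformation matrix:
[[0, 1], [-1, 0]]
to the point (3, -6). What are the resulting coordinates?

Matrix multiplication:
[[0, 1], [-1, 0]] × [3, -6]ᵀ
= [(0)(3) + (1)(-6), (-1)(3) + (0)(-6)]ᵀ
= [-6, -3]ᵀ
Result: (-6, -3)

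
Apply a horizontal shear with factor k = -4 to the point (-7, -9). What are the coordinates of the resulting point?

Shear matrix for horizontal shear with factor k = -4:
[[1, -4], [0, 1]]
Result: (-7, -9) → (29, -9)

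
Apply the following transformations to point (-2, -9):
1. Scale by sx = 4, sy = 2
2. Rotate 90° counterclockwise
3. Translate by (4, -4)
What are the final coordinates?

Step 1: Scale → (-8, -18)
Step 2: Rotate 90° → (18, -8)
Step 3: Translate → (22, -12)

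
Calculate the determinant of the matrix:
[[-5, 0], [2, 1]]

For a 2×2 matrix [[a, b], [c, d]], det = ad - bc
det = (-5)(1) - (0)(2) = -5 - 0 = -5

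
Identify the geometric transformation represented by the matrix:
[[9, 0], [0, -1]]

This matrix represents: non-uniform scaling by sx = 9, sy = -1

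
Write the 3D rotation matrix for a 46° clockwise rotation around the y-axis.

Rotation matrix for clockwise 46° around y-axis:
A clockwise rotation by 46° is a counterclockwise rotation by -46°.
cos(-46°) = 0.6947, sin(-46°) = -0.7193
Result: [[0.6947, 0, -0.7193], [0, 1, 0], [0.7193, 0, 0.6947]]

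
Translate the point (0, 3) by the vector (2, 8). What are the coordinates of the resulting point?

Translation by (2, 8) (homogeneous matrix [[1, 0, 2], [0, 1, 8], [0, 0, 1]]):
x' = 0 + 2 = 2
y' = 3 + 8 = 11
Result: (2, 11)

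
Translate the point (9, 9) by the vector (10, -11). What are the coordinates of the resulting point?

Translation by (10, -11) (homogeneous matrix [[1, 0, 10], [0, 1, -11], [0, 0, 1]]):
x' = 9 + 10 = 19
y' = 9 + -11 = -2
Result: (19, -2)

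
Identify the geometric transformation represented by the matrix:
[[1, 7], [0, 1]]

This matrix represents: horizontal shear with factor 7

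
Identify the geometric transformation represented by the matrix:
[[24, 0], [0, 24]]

This matrix represents: uniform scaling by factor 24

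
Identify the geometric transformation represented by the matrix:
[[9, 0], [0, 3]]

This matrix represents: non-uniform scaling by sx = 9, sy = 3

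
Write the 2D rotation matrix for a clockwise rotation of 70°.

Rotation matrix formula: [[cos θ, -sin θ], [sin θ, cos θ]]
A clockwise rotation by 70° is equivalent to a counterclockwise rotation by -70°.
For θ = -70°:
cos(-70°) = 0.3420
sin(-70°) = -0.9397
Result: [[0.3420, 0.9397], [-0.9397, 0.3420]]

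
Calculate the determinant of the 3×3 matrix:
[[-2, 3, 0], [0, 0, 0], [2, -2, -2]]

Expansion along first row:
det = -2·det([[0,0],[-2,-2]]) - 3·det([[0,0],[2,-2]]) + 0·det([[0,0],[2,-2]])
    = -2·(0·-2 - 0·-2) - 3·(0·-2 - 0·2) + 0·(0·-2 - 0·2)
    = -2·0 - 3·0 + 0·0
    = 0 + 0 + 0 = 0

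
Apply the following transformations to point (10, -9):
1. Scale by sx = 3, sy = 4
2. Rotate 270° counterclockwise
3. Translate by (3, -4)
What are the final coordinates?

Step 1: Scale → (30, -36)
Step 2: Rotate 270° → (-36, -30)
Step 3: Translate → (-33, -34)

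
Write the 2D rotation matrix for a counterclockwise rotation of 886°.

Rotation matrix formula: [[cos θ, -sin θ], [sin θ, cos θ]]
For θ = 886°:
cos(886°) = -0.9703
sin(886°) = 0.2419
Result: [[-0.9703, -0.2419], [0.2419, -0.9703]]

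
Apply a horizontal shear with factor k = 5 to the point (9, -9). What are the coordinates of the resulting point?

Shear matrix for horizontal shear with factor k = 5:
[[1, 5], [0, 1]]
Result: (9, -9) → (-36, -9)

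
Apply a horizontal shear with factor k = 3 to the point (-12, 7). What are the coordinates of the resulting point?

Shear matrix for horizontal shear with factor k = 3:
[[1, 3], [0, 1]]
Result: (-12, 7) → (9, 7)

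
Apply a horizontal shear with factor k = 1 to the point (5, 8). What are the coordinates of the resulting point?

Shear matrix for horizontal shear with factor k = 1:
[[1, 1], [0, 1]]
Result: (5, 8) → (13, 8)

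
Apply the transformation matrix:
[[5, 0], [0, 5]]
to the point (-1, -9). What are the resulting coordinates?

Matrix multiplication:
[[5, 0], [0, 5]] × [-1, -9]ᵀ
= [(5)(-1) + (0)(-9), (0)(-1) + (5)(-9)]ᵀ
= [-5, -45]ᵀ
Result: (-5, -45)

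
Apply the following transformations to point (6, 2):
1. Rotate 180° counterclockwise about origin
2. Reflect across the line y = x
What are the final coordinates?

Step 1: Rotate 180° → (-6, -2)
Step 2: Reflect across line y = x → (-2, -6)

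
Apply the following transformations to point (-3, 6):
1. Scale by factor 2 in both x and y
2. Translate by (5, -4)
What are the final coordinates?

Step 1: Scale (-3, 6) by 2 → (-6, 12)
Step 2: Translate by (5, -4) → (-1, 8)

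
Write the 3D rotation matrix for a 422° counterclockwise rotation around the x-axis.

Rotation matrix for counterclockwise 422° around x-axis:
cos(422°) = 0.4695, sin(422°) = 0.8829
Result: [[1, 0, 0], [0, 0.4695, -0.8829], [0, 0.8829, 0.4695]]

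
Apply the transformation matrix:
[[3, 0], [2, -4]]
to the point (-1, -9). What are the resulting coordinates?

Matrix multiplication:
[[3, 0], [2, -4]] × [-1, -9]ᵀ
= [(3)(-1) + (0)(-9), (2)(-1) + (-4)(-9)]ᵀ
= [-3, 34]ᵀ
Result: (-3, 34)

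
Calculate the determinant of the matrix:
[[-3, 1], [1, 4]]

For a 2×2 matrix [[a, b], [c, d]], det = ad - bc
det = (-3)(4) - (1)(1) = -12 - 1 = -13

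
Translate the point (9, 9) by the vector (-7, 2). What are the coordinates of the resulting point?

Translation by (-7, 2) (homogeneous matrix [[1, 0, -7], [0, 1, 2], [0, 0, 1]]):
x' = 9 + -7 = 2
y' = 9 + 2 = 11
Result: (2, 11)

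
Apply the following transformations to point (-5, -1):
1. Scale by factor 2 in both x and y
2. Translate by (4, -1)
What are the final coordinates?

Step 1: Scale (-5, -1) by 2 → (-10, -2)
Step 2: Translate by (4, -1) → (-6, -3)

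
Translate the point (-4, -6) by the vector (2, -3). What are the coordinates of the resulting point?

Translation by (2, -3) (homogeneous matrix [[1, 0, 2], [0, 1, -3], [0, 0, 1]]):
x' = -4 + 2 = -2
y' = -6 + -3 = -9
Result: (-2, -9)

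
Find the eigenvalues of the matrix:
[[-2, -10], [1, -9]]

Characteristic equation: det(A - λI) = 0
λ² - (trace)λ + (det) = 0
trace = -2 + -9 = -11, det = (-2)(-9) - (-10)(1) = 28
λ² - (-11)λ + (28) = 0
λ = (-11 ± √((-11)² - 4·(28))) / 2 = (-11 ± √9) / 2
Solving: λ = -7, -4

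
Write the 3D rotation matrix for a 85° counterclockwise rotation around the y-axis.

Rotation matrix for counterclockwise 85° around y-axis:
cos(85°) = 0.0872, sin(85°) = 0.9962
Result: [[0.0872, 0, 0.9962], [0, 1, 0], [-0.9962, 0, 0.0872]]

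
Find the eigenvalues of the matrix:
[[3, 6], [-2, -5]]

Characteristic equation: det(A - λI) = 0
λ² - (trace)λ + (det) = 0
trace = 3 + -5 = -2, det = (3)(-5) - (6)(-2) = -3
λ² - (-2)λ + (-3) = 0
λ = (-2 ± √((-2)² - 4·(-3))) / 2 = (-2 ± √16) / 2
Solving: λ = -3, 1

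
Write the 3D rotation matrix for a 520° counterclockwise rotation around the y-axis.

Rotation matrix for counterclockwise 520° around y-axis:
cos(520°) = -0.9397, sin(520°) = 0.3420
Result: [[-0.9397, 0, 0.3420], [0, 1, 0], [-0.3420, 0, -0.9397]]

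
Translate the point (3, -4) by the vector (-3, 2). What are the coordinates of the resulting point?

Translation by (-3, 2) (homogeneous matrix [[1, 0, -3], [0, 1, 2], [0, 0, 1]]):
x' = 3 + -3 = 0
y' = -4 + 2 = -2
Result: (0, -2)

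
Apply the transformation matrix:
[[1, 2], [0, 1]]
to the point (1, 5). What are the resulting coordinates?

Matrix multiplication:
[[1, 2], [0, 1]] × [1, 5]ᵀ
= [(1)(1) + (2)(5), (0)(1) + (1)(5)]ᵀ
= [11, 5]ᵀ
Result: (11, 5)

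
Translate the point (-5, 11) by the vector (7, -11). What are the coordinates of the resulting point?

Translation by (7, -11) (homogeneous matrix [[1, 0, 7], [0, 1, -11], [0, 0, 1]]):
x' = -5 + 7 = 2
y' = 11 + -11 = 0
Result: (2, 0)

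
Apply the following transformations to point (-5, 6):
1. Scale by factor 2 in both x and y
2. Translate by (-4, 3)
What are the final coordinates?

Step 1: Scale (-5, 6) by 2 → (-10, 12)
Step 2: Translate by (-4, 3) → (-14, 15)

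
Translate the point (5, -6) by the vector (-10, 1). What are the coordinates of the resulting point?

Translation by (-10, 1) (homogeneous matrix [[1, 0, -10], [0, 1, 1], [0, 0, 1]]):
x' = 5 + -10 = -5
y' = -6 + 1 = -5
Result: (-5, -5)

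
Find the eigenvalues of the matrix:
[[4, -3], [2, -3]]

Characteristic equation: det(A - λI) = 0
λ² - (trace)λ + (det) = 0
trace = 4 + -3 = 1, det = (4)(-3) - (-3)(2) = -6
λ² - (1)λ + (-6) = 0
λ = (1 ± √((1)² - 4·(-6))) / 2 = (1 ± √25) / 2
Solving: λ = -2, 3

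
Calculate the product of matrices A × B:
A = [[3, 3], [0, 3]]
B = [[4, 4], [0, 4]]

Matrix multiplication:
C[0][0] = 3×4 + 3×0 = 12
C[0][1] = 3×4 + 3×4 = 24
C[1][0] = 0×4 + 3×0 = 0
C[1][1] = 0×4 + 3×4 = 12
Result: [[12, 24], [0, 12]]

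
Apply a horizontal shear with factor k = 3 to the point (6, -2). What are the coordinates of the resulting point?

Shear matrix for horizontal shear with factor k = 3:
[[1, 3], [0, 1]]
Result: (6, -2) → (0, -2)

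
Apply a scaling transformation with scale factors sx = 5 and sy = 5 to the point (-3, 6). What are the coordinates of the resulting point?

Scaling matrix:
[[5, 0], [0, 5]]
Result: (-3 × 5, 6 × 5) = (-15, 30)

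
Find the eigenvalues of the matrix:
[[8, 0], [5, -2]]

Characteristic equation: det(A - λI) = 0
λ² - (trace)λ + (det) = 0
trace = 8 + -2 = 6, det = (8)(-2) - (0)(5) = -16
λ² - (6)λ + (-16) = 0
λ = (6 ± √((6)² - 4·(-16))) / 2 = (6 ± √100) / 2
Solving: λ = -2, 8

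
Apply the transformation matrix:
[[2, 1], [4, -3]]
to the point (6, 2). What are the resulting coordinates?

Matrix multiplication:
[[2, 1], [4, -3]] × [6, 2]ᵀ
= [(2)(6) + (1)(2), (4)(6) + (-3)(2)]ᵀ
= [14, 18]ᵀ
Result: (14, 18)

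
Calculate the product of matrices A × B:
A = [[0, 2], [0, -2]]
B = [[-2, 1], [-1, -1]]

Matrix multiplication:
C[0][0] = 0×-2 + 2×-1 = -2
C[0][1] = 0×1 + 2×-1 = -2
C[1][0] = 0×-2 + -2×-1 = 2
C[1][1] = 0×1 + -2×-1 = 2
Result: [[-2, -2], [2, 2]]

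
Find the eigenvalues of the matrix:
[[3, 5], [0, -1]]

Characteristic equation: det(A - λI) = 0
λ² - (trace)λ + (det) = 0
trace = 3 + -1 = 2, det = (3)(-1) - (5)(0) = -3
λ² - (2)λ + (-3) = 0
λ = (2 ± √((2)² - 4·(-3))) / 2 = (2 ± √16) / 2
Solving: λ = -1, 3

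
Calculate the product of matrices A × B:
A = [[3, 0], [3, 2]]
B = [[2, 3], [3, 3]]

Matrix multiplication:
C[0][0] = 3×2 + 0×3 = 6
C[0][1] = 3×3 + 0×3 = 9
C[1][0] = 3×2 + 2×3 = 12
C[1][1] = 3×3 + 2×3 = 15
Result: [[6, 9], [12, 15]]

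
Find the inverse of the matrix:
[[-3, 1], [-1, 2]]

For [[a,b],[c,d]], inverse = (1/det)·[[d,-b],[-c,a]]
det = (-3)(2) - (1)(-1) = -6 - -1 = -5
Inverse = (1/-5)·[[2, -1], [1, -3]]
= [[-2/5, 1/5], [-1/5, 3/5]]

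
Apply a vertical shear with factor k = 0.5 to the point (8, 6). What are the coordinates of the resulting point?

Shear matrix for vertical shear with factor k = 0.5:
[[1, 0], [0.50, 1]]
Result: (8, 6) → (8, 10)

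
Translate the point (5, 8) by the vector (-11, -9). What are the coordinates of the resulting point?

Translation by (-11, -9) (homogeneous matrix [[1, 0, -11], [0, 1, -9], [0, 0, 1]]):
x' = 5 + -11 = -6
y' = 8 + -9 = -1
Result: (-6, -1)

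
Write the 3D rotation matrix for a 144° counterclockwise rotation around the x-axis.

Rotation matrix for counterclockwise 144° around x-axis:
cos(144°) = -0.8090, sin(144°) = 0.5878
Result: [[1, 0, 0], [0, -0.8090, -0.5878], [0, 0.5878, -0.8090]]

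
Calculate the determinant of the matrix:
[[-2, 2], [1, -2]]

For a 2×2 matrix [[a, b], [c, d]], det = ad - bc
det = (-2)(-2) - (2)(1) = 4 - 2 = 2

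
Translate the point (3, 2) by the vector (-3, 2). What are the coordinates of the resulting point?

Translation by (-3, 2) (homogeneous matrix [[1, 0, -3], [0, 1, 2], [0, 0, 1]]):
x' = 3 + -3 = 0
y' = 2 + 2 = 4
Result: (0, 4)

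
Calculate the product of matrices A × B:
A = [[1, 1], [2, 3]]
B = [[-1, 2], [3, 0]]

Matrix multiplication:
C[0][0] = 1×-1 + 1×3 = 2
C[0][1] = 1×2 + 1×0 = 2
C[1][0] = 2×-1 + 3×3 = 7
C[1][1] = 2×2 + 3×0 = 4
Result: [[2, 2], [7, 4]]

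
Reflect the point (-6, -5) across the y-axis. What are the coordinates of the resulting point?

Reflection across y-axis: (-6, -5) → (6, -5)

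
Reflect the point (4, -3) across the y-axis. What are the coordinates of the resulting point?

Reflection across y-axis: (4, -3) → (-4, -3)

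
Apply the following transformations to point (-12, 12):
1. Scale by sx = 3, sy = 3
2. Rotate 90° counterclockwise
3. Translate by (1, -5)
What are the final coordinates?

Step 1: Scale → (-36, 36)
Step 2: Rotate 90° → (-36, -36)
Step 3: Translate → (-35, -41)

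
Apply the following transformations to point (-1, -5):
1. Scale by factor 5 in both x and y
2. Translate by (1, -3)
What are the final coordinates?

Step 1: Scale (-1, -5) by 5 → (-5, -25)
Step 2: Translate by (1, -3) → (-4, -28)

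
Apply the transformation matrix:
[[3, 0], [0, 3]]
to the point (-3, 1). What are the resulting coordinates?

Matrix multiplication:
[[3, 0], [0, 3]] × [-3, 1]ᵀ
= [(3)(-3) + (0)(1), (0)(-3) + (3)(1)]ᵀ
= [-9, 3]ᵀ
Result: (-9, 3)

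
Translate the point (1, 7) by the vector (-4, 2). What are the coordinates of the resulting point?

Translation by (-4, 2) (homogeneous matrix [[1, 0, -4], [0, 1, 2], [0, 0, 1]]):
x' = 1 + -4 = -3
y' = 7 + 2 = 9
Result: (-3, 9)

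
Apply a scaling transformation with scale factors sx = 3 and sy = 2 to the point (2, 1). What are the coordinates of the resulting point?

Scaling matrix:
[[3, 0], [0, 2]]
Result: (2 × 3, 1 × 2) = (6, 2)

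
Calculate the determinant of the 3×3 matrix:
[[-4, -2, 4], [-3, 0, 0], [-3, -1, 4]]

Expansion along first row:
det = -4·det([[0,0],[-1,4]]) - -2·det([[-3,0],[-3,4]]) + 4·det([[-3,0],[-3,-1]])
    = -4·(0·4 - 0·-1) - -2·(-3·4 - 0·-3) + 4·(-3·-1 - 0·-3)
    = -4·0 - -2·-12 + 4·3
    = 0 + -24 + 12 = -12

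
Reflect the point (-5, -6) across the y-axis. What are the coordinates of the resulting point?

Reflection across y-axis: (-5, -6) → (5, -6)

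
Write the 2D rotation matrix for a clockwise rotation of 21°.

Rotation matrix formula: [[cos θ, -sin θ], [sin θ, cos θ]]
A clockwise rotation by 21° is equivalent to a counterclockwise rotation by -21°.
For θ = -21°:
cos(-21°) = 0.9336
sin(-21°) = -0.3584
Result: [[0.9336, 0.3584], [-0.3584, 0.9336]]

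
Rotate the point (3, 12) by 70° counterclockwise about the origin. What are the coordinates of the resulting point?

Rotation matrix for 70°: [[cos 70°, -sin 70°], [sin 70°, cos 70°]] ≈ [[0.342020, -0.939693], [0.939693, 0.342020]]
[[0.342020, -0.939693], [0.939693, 0.342020]] × [3, 12]ᵀ ≈ [-10.2503, 6.9233]ᵀ
Result: (-10.2503, 6.9233)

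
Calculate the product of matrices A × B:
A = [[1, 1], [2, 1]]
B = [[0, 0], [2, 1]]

Matrix multiplication:
C[0][0] = 1×0 + 1×2 = 2
C[0][1] = 1×0 + 1×1 = 1
C[1][0] = 2×0 + 1×2 = 2
C[1][1] = 2×0 + 1×1 = 1
Result: [[2, 1], [2, 1]]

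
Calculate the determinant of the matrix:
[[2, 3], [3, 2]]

For a 2×2 matrix [[a, b], [c, d]], det = ad - bc
det = (2)(2) - (3)(3) = 4 - 9 = -5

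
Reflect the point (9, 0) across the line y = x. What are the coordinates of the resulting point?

Reflection across line y = x: (9, 0) → (0, 9)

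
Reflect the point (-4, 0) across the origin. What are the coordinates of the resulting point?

Reflection across origin: (-4, 0) → (4, 0)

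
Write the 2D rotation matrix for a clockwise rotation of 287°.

Rotation matrix formula: [[cos θ, -sin θ], [sin θ, cos θ]]
A clockwise rotation by 287° is equivalent to a counterclockwise rotation by -287°.
For θ = -287°:
cos(-287°) = 0.2924
sin(-287°) = 0.9563
Result: [[0.2924, -0.9563], [0.9563, 0.2924]]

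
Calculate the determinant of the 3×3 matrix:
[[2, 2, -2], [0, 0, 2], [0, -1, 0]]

Expansion along first row:
det = 2·det([[0,2],[-1,0]]) - 2·det([[0,2],[0,0]]) + -2·det([[0,0],[0,-1]])
    = 2·(0·0 - 2·-1) - 2·(0·0 - 2·0) + -2·(0·-1 - 0·0)
    = 2·2 - 2·0 + -2·0
    = 4 + 0 + 0 = 4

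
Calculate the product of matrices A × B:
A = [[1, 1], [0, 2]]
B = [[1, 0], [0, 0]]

Matrix multiplication:
C[0][0] = 1×1 + 1×0 = 1
C[0][1] = 1×0 + 1×0 = 0
C[1][0] = 0×1 + 2×0 = 0
C[1][1] = 0×0 + 2×0 = 0
Result: [[1, 0], [0, 0]]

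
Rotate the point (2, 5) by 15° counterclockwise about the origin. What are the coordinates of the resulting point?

Rotation matrix for 15°: [[cos 15°, -sin 15°], [sin 15°, cos 15°]] ≈ [[0.965926, -0.258819], [0.258819, 0.965926]]
[[0.965926, -0.258819], [0.258819, 0.965926]] × [2, 5]ᵀ ≈ [0.6378, 5.3473]ᵀ
Result: (0.6378, 5.3473)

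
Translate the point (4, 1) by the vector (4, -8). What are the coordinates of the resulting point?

Translation by (4, -8) (homogeneous matrix [[1, 0, 4], [0, 1, -8], [0, 0, 1]]):
x' = 4 + 4 = 8
y' = 1 + -8 = -7
Result: (8, -7)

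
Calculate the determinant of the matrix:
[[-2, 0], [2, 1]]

For a 2×2 matrix [[a, b], [c, d]], det = ad - bc
det = (-2)(1) - (0)(2) = -2 - 0 = -2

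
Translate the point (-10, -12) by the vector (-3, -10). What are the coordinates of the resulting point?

Translation by (-3, -10) (homogeneous matrix [[1, 0, -3], [0, 1, -10], [0, 0, 1]]):
x' = -10 + -3 = -13
y' = -12 + -10 = -22
Result: (-13, -22)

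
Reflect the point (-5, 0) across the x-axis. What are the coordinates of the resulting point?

Reflection across x-axis: (-5, 0) → (-5, 0)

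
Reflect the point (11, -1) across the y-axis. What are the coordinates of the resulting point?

Reflection across y-axis: (11, -1) → (-11, -1)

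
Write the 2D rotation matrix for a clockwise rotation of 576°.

Rotation matrix formula: [[cos θ, -sin θ], [sin θ, cos θ]]
A clockwise rotation by 576° is equivalent to a counterclockwise rotation by -576°.
For θ = -576°:
cos(-576°) = -0.8090
sin(-576°) = 0.5878
Result: [[-0.8090, -0.5878], [0.5878, -0.8090]]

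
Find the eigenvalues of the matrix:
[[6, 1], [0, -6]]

Characteristic equation: det(A - λI) = 0
λ² - (trace)λ + (det) = 0
trace = 6 + -6 = 0, det = (6)(-6) - (1)(0) = -36
λ² - (0)λ + (-36) = 0
λ = (0 ± √((0)² - 4·(-36))) / 2 = (0 ± √144) / 2
Solving: λ = -6, 6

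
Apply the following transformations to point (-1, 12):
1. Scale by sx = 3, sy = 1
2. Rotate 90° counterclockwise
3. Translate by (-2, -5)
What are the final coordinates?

Step 1: Scale → (-3, 12)
Step 2: Rotate 90° → (-12, -3)
Step 3: Translate → (-14, -8)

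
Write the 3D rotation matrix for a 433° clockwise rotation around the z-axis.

Rotation matrix for clockwise 433° around z-axis:
A clockwise rotation by 433° is a counterclockwise rotation by -433°.
cos(-433°) = 0.2924, sin(-433°) = -0.9563
Result: [[0.2924, 0.9563, 0], [-0.9563, 0.2924, 0], [0, 0, 1]]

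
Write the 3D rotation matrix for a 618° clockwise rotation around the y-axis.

Rotation matrix for clockwise 618° around y-axis:
A clockwise rotation by 618° is a counterclockwise rotation by -618°.
cos(-618°) = -0.2079, sin(-618°) = 0.9781
Result: [[-0.2079, 0, 0.9781], [0, 1, 0], [-0.9781, 0, -0.2079]]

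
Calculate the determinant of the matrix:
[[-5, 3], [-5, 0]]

For a 2×2 matrix [[a, b], [c, d]], det = ad - bc
det = (-5)(0) - (3)(-5) = 0 - -15 = 15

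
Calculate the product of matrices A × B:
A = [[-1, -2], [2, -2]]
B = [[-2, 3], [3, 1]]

Matrix multiplication:
C[0][0] = -1×-2 + -2×3 = -4
C[0][1] = -1×3 + -2×1 = -5
C[1][0] = 2×-2 + -2×3 = -10
C[1][1] = 2×3 + -2×1 = 4
Result: [[-4, -5], [-10, 4]]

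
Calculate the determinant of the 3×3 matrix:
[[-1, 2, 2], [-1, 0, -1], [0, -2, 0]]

Expansion along first row:
det = -1·det([[0,-1],[-2,0]]) - 2·det([[-1,-1],[0,0]]) + 2·det([[-1,0],[0,-2]])
    = -1·(0·0 - -1·-2) - 2·(-1·0 - -1·0) + 2·(-1·-2 - 0·0)
    = -1·-2 - 2·0 + 2·2
    = 2 + 0 + 4 = 6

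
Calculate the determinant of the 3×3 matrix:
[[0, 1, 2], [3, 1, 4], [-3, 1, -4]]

Expansion along first row:
det = 0·det([[1,4],[1,-4]]) - 1·det([[3,4],[-3,-4]]) + 2·det([[3,1],[-3,1]])
    = 0·(1·-4 - 4·1) - 1·(3·-4 - 4·-3) + 2·(3·1 - 1·-3)
    = 0·-8 - 1·0 + 2·6
    = 0 + 0 + 12 = 12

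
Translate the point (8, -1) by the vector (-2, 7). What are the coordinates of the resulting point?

Translation by (-2, 7) (homogeneous matrix [[1, 0, -2], [0, 1, 7], [0, 0, 1]]):
x' = 8 + -2 = 6
y' = -1 + 7 = 6
Result: (6, 6)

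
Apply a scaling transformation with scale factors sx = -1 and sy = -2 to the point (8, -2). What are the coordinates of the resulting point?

Scaling matrix:
[[-1, 0], [0, -2]]
Result: (8 × -1, -2 × -2) = (-8, 4)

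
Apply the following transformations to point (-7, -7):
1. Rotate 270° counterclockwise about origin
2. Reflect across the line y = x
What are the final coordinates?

Step 1: Rotate 270° → (-7, 7)
Step 2: Reflect across line y = x → (7, -7)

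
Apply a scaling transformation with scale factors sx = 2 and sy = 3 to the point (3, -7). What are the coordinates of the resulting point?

Scaling matrix:
[[2, 0], [0, 3]]
Result: (3 × 2, -7 × 3) = (6, -21)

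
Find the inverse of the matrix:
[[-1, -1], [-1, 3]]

For [[a,b],[c,d]], inverse = (1/det)·[[d,-b],[-c,a]]
det = (-1)(3) - (-1)(-1) = -3 - 1 = -4
Inverse = (1/-4)·[[3, 1], [1, -1]]
= [[-3/4, -1/4], [-1/4, 1/4]]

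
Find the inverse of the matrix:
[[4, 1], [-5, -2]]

For [[a,b],[c,d]], inverse = (1/det)·[[d,-b],[-c,a]]
det = (4)(-2) - (1)(-5) = -8 - -5 = -3
Inverse = (1/-3)·[[-2, -1], [5, 4]]
= [[2/3, 1/3], [-5/3, -4/3]]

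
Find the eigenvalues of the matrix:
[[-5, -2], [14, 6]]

Characteristic equation: det(A - λI) = 0
λ² - (trace)λ + (det) = 0
trace = -5 + 6 = 1, det = (-5)(6) - (-2)(14) = -2
λ² - (1)λ + (-2) = 0
λ = (1 ± √((1)² - 4·(-2))) / 2 = (1 ± √9) / 2
Solving: λ = -1, 2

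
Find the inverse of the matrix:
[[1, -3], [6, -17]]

For [[a,b],[c,d]], inverse = (1/det)·[[d,-b],[-c,a]]
det = (1)(-17) - (-3)(6) = -17 - -18 = 1
Inverse = [[-17, 3], [-6, 1]]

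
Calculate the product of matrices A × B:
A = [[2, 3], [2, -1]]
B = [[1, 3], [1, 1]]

Matrix multiplication:
C[0][0] = 2×1 + 3×1 = 5
C[0][1] = 2×3 + 3×1 = 9
C[1][0] = 2×1 + -1×1 = 1
C[1][1] = 2×3 + -1×1 = 5
Result: [[5, 9], [1, 5]]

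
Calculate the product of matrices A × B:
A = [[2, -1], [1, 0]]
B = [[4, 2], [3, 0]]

Matrix multiplication:
C[0][0] = 2×4 + -1×3 = 5
C[0][1] = 2×2 + -1×0 = 4
C[1][0] = 1×4 + 0×3 = 4
C[1][1] = 1×2 + 0×0 = 2
Result: [[5, 4], [4, 2]]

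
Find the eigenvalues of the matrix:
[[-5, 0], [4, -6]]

Characteristic equation: det(A - λI) = 0
λ² - (trace)λ + (det) = 0
trace = -5 + -6 = -11, det = (-5)(-6) - (0)(4) = 30
λ² - (-11)λ + (30) = 0
λ = (-11 ± √((-11)² - 4·(30))) / 2 = (-11 ± √1) / 2
Solving: λ = -6, -5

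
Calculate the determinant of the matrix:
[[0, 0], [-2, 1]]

For a 2×2 matrix [[a, b], [c, d]], det = ad - bc
det = (0)(1) - (0)(-2) = 0 - 0 = 0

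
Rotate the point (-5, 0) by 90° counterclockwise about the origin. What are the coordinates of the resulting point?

Rotation matrix for 90°: [[cos 90°, -sin 90°], [sin 90°, cos 90°]] = [[0, -1], [1, 0]]
[[0, -1], [1, 0]] × [-5, 0]ᵀ = [0, -5]ᵀ
Result: (0, -5)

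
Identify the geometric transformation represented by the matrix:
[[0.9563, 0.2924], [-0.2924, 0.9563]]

This matrix represents: rotation by 343° counterclockwise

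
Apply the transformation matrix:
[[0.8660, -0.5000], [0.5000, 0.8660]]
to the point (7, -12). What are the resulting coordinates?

Matrix multiplication:
[[0.8660, -0.5000], [0.5000, 0.8660]] × [7, -12]ᵀ
= [(0.8660)(7) + (-0.5000)(-12), (0.5000)(7) + (0.8660)(-12)]ᵀ
= [12.0620, -6.8920]ᵀ
Result: (12.0620, -6.8920)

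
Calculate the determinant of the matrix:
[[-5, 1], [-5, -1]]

For a 2×2 matrix [[a, b], [c, d]], det = ad - bc
det = (-5)(-1) - (1)(-5) = 5 - -5 = 10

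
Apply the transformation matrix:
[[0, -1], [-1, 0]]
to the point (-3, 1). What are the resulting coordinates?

Matrix multiplication:
[[0, -1], [-1, 0]] × [-3, 1]ᵀ
= [(0)(-3) + (-1)(1), (-1)(-3) + (0)(1)]ᵀ
= [-1, 3]ᵀ
Result: (-1, 3)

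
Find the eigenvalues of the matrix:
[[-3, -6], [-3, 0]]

Characteristic equation: det(A - λI) = 0
λ² - (trace)λ + (det) = 0
trace = -3 + 0 = -3, det = (-3)(0) - (-6)(-3) = -18
λ² - (-3)λ + (-18) = 0
λ = (-3 ± √((-3)² - 4·(-18))) / 2 = (-3 ± √81) / 2
Solving: λ = -6, 3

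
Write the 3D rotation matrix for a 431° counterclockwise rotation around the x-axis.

Rotation matrix for counterclockwise 431° around x-axis:
cos(431°) = 0.3256, sin(431°) = 0.9455
Result: [[1, 0, 0], [0, 0.3256, -0.9455], [0, 0.9455, 0.3256]]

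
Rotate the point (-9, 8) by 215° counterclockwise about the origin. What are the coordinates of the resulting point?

Rotation matrix for 215°: [[cos 215°, -sin 215°], [sin 215°, cos 215°]] ≈ [[-0.819152, 0.573576], [-0.573576, -0.819152]]
[[-0.819152, 0.573576], [-0.573576, -0.819152]] × [-9, 8]ᵀ ≈ [11.9610, -1.3910]ᵀ
Result: (11.9610, -1.3910)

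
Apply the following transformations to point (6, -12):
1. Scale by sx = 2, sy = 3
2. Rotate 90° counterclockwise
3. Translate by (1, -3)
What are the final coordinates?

Step 1: Scale → (12, -36)
Step 2: Rotate 90° → (36, 12)
Step 3: Translate → (37, 9)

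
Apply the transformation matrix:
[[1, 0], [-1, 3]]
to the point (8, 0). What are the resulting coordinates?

Matrix multiplication:
[[1, 0], [-1, 3]] × [8, 0]ᵀ
= [(1)(8) + (0)(0), (-1)(8) + (3)(0)]ᵀ
= [8, -8]ᵀ
Result: (8, -8)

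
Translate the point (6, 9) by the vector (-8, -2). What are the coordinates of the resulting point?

Translation by (-8, -2) (homogeneous matrix [[1, 0, -8], [0, 1, -2], [0, 0, 1]]):
x' = 6 + -8 = -2
y' = 9 + -2 = 7
Result: (-2, 7)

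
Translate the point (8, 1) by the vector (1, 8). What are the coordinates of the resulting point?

Translation by (1, 8) (homogeneous matrix [[1, 0, 1], [0, 1, 8], [0, 0, 1]]):
x' = 8 + 1 = 9
y' = 1 + 8 = 9
Result: (9, 9)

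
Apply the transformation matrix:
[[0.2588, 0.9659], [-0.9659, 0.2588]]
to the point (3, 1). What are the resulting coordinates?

Matrix multiplication:
[[0.2588, 0.9659], [-0.9659, 0.2588]] × [3, 1]ᵀ
= [(0.2588)(3) + (0.9659)(1), (-0.9659)(3) + (0.2588)(1)]ᵀ
= [1.7423, -2.6389]ᵀ
Result: (1.7423, -2.6389)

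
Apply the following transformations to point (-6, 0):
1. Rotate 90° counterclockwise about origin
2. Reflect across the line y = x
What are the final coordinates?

Step 1: Rotate 90° → (0, -6)
Step 2: Reflect across line y = x → (-6, 0)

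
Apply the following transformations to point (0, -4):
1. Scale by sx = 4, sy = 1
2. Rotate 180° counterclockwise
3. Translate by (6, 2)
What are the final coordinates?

Step 1: Scale → (0, -4)
Step 2: Rotate 180° → (0, 4)
Step 3: Translate → (6, 6)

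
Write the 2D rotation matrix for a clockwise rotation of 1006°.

Rotation matrix formula: [[cos θ, -sin θ], [sin θ, cos θ]]
A clockwise rotation by 1006° is equivalent to a counterclockwise rotation by -1006°.
For θ = -1006°:
cos(-1006°) = 0.2756
sin(-1006°) = 0.9613
Result: [[0.2756, -0.9613], [0.9613, 0.2756]]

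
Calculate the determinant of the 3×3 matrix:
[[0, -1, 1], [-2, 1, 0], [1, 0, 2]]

Expansion along first row:
det = 0·det([[1,0],[0,2]]) - -1·det([[-2,0],[1,2]]) + 1·det([[-2,1],[1,0]])
    = 0·(1·2 - 0·0) - -1·(-2·2 - 0·1) + 1·(-2·0 - 1·1)
    = 0·2 - -1·-4 + 1·-1
    = 0 + -4 + -1 = -5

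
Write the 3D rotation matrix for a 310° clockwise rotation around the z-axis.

Rotation matrix for clockwise 310° around z-axis:
A clockwise rotation by 310° is a counterclockwise rotation by -310°.
cos(-310°) = 0.6428, sin(-310°) = 0.7660
Result: [[0.6428, -0.7660, 0], [0.7660, 0.6428, 0], [0, 0, 1]]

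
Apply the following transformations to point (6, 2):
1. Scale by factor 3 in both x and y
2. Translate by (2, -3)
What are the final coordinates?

Step 1: Scale (6, 2) by 3 → (18, 6)
Step 2: Translate by (2, -3) → (20, 3)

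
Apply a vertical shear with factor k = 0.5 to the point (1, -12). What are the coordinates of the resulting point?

Shear matrix for vertical shear with factor k = 0.5:
[[1, 0], [0.50, 1]]
Result: (1, -12) → (1, -11.5)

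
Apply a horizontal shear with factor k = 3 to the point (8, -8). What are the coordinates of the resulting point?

Shear matrix for horizontal shear with factor k = 3:
[[1, 3], [0, 1]]
Result: (8, -8) → (-16, -8)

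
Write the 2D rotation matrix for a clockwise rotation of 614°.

Rotation matrix formula: [[cos θ, -sin θ], [sin θ, cos θ]]
A clockwise rotation by 614° is equivalent to a counterclockwise rotation by -614°.
For θ = -614°:
cos(-614°) = -0.2756
sin(-614°) = 0.9613
Result: [[-0.2756, -0.9613], [0.9613, -0.2756]]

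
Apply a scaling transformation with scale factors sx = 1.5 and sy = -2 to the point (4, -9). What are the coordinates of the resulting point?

Scaling matrix:
[[1.50, 0], [0, -2]]
Result: (4 × 1.5, -9 × -2) = (6, 18)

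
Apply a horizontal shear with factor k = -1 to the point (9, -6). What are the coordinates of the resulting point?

Shear matrix for horizontal shear with factor k = -1:
[[1, -1], [0, 1]]
Result: (9, -6) → (15, -6)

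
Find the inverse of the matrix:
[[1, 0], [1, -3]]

For [[a,b],[c,d]], inverse = (1/det)·[[d,-b],[-c,a]]
det = (1)(-3) - (0)(1) = -3 - 0 = -3
Inverse = (1/-3)·[[-3, 0], [-1, 1]]
= [[1, 0], [1/3, -1/3]]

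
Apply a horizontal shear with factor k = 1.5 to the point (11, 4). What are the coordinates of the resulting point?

Shear matrix for horizontal shear with factor k = 1.5:
[[1, 1.50], [0, 1]]
Result: (11, 4) → (17, 4)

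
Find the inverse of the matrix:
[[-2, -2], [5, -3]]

For [[a,b],[c,d]], inverse = (1/det)·[[d,-b],[-c,a]]
det = (-2)(-3) - (-2)(5) = 6 - -10 = 16
Inverse = (1/16)·[[-3, 2], [-5, -2]]
= [[-3/16, 1/8], [-5/16, -1/8]]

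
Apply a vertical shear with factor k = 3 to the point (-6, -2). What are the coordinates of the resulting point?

Shear matrix for vertical shear with factor k = 3:
[[1, 0], [3, 1]]
Result: (-6, -2) → (-6, -20)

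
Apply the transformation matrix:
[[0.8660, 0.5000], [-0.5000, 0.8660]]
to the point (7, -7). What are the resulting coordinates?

Matrix multiplication:
[[0.8660, 0.5000], [-0.5000, 0.8660]] × [7, -7]ᵀ
= [(0.8660)(7) + (0.5000)(-7), (-0.5000)(7) + (0.8660)(-7)]ᵀ
= [2.5620, -9.5620]ᵀ
Result: (2.5620, -9.5620)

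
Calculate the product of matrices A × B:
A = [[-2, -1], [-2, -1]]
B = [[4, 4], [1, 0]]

Matrix multiplication:
C[0][0] = -2×4 + -1×1 = -9
C[0][1] = -2×4 + -1×0 = -8
C[1][0] = -2×4 + -1×1 = -9
C[1][1] = -2×4 + -1×0 = -8
Result: [[-9, -8], [-9, -8]]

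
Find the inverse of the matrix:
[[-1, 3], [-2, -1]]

For [[a,b],[c,d]], inverse = (1/det)·[[d,-b],[-c,a]]
det = (-1)(-1) - (3)(-2) = 1 - -6 = 7
Inverse = (1/7)·[[-1, -3], [2, -1]]
= [[-1/7, -3/7], [2/7, -1/7]]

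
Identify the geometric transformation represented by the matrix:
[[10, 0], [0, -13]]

This matrix represents: non-uniform scaling by sx = 10, sy = -13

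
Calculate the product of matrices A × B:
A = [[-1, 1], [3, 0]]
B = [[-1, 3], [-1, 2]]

Matrix multiplication:
C[0][0] = -1×-1 + 1×-1 = 0
C[0][1] = -1×3 + 1×2 = -1
C[1][0] = 3×-1 + 0×-1 = -3
C[1][1] = 3×3 + 0×2 = 9
Result: [[0, -1], [-3, 9]]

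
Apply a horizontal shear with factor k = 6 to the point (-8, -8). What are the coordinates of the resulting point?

Shear matrix for horizontal shear with factor k = 6:
[[1, 6], [0, 1]]
Result: (-8, -8) → (-56, -8)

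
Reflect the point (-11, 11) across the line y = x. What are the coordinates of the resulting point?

Reflection across line y = x: (-11, 11) → (11, -11)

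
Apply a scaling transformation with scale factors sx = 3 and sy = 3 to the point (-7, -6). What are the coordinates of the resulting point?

Scaling matrix:
[[3, 0], [0, 3]]
Result: (-7 × 3, -6 × 3) = (-21, -18)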